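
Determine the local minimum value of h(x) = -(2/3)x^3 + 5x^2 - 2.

-2

h'(x) = -2x^2 + 10x. Setting h'(x) = 0 gives x ∈ {0, 5}.
h''(x) = -4x + 10. h''(0) = 10 > 0 ⇒ local minimum; h''(5) = -10 < 0 ⇒ local maximum.
The local minimum is h(0) = -2.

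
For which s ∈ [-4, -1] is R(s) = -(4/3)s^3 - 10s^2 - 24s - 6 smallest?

-1

The derivative is -4s^2 - 20s - 24, which vanishes at s = -3 and s = -2.
Candidates: R(-4) = 46/3, R(-3) = 12, R(-2) = 38/3, R(-1) = 28/3.
The minimum over the interval is 28/3, attained at s = -1.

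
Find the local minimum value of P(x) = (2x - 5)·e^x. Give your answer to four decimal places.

-8.9634

Differentiating with the product rule gives P'(x) = (2x - 3)·e^x. Since e^x > 0, the only critical point is x = 3/2.
P''(3/2) has the same sign as 2 > 0, so this is a local minimum.
P(3/2) = (-2)·e^(3/2) ≈ -8.9634.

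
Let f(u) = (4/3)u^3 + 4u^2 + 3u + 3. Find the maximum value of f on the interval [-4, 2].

107/3

f'(u) = 4u^2 + 8u + 3, which vanishes at u = -3/2 and u = -1/2.
Compare values at every candidate in [-4, 2]: f(-4) = -91/3,  f(-3/2) = 3,  f(-1/2) = 7/3,  f(2) = 107/3.
So the maximum is f(2) = 107/3.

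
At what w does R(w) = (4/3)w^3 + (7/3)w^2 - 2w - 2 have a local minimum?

R'(w) = 4w^2 + (14/3)w - 2 = 0 at w = -3/2, 1/3.
Second-derivative test with R''(w) = 8w + 14/3: R''(-3/2) = -22/3 < 0 ⇒ local maximum; R''(1/3) = 22/3 > 0 ⇒ local minimum.
So the local minimum value is R(1/3) = -191/81.

1/3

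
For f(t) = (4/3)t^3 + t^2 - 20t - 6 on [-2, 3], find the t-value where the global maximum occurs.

-2

Differentiating, f'(t) = 4t^2 + 2t - 20; whose only zero in [-2, 3] is t = 2.
Evaluating at the critical points and endpoints: f(-2) = 82/3,  f(2) = -94/3,  f(3) = -21.
The maximum over the interval is 82/3, attained at t = -2.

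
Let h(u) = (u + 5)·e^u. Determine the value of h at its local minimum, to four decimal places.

h'(u) = 1·e^u + (u + 5)·1·e^u = (u + 6)·e^u. Since e^u > 0, the only critical point is u = -6.
h''(-6) has the same sign as 1 > 0, so this is a local minimum.
h(-6) = (-1)·e^(-6) ≈ -0.0025.

-0.0025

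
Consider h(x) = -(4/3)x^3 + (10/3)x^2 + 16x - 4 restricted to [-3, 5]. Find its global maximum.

h'(x) = -4x^2 + (20/3)x + 16, which vanishes at x = -4/3 and x = 3.
Compare values at every candidate in [-3, 5]: h(-3) = 14; h(-4/3) = -1316/81; h(3) = 38; h(5) = -22/3.
Hence the absolute maximum is 38 at x = 3.

38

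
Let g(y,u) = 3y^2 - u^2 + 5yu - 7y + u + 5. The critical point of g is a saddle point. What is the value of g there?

∂g/∂y = 6y + 5u - 7 = 0 and ∂g/∂u = 5y - 2u + 1 = 0, so (y, u) = (9/37, 41/37).
The Hessian has g_{yy} = 6, g_{uu} = -2, g_{yu} = 5, giving D = -37 < 0, so the point is a saddle point.
g(9/37, 41/37) = 174/37.

174/37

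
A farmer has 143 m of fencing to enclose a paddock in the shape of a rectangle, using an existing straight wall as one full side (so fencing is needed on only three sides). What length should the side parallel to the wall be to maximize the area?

143/2

Let the sides perpendicular to the wall have length x and the parallel side y, so 2x + y = 143 and the area is A = xy = x(143 − 2x).
A'(x) = 143 − 4x = 0 gives x = 143/4, and A''(x) = −4 < 0 confirms a maximum.
Then y = 143 − 2·143/4 = 143/2 and A = 20449/8.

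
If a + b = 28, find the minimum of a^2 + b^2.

392

With a + b = 28, a^2 + b^2 = a^2 + (28 − a)^2.
The derivative 2a − 2(28 − a) = 4a − 56 vanishes at a = 14; second derivative 4 > 0, a minimum.
The minimum is 2·(14)^2 = 392.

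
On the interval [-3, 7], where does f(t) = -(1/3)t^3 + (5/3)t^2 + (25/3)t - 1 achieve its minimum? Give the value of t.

Differentiating, f'(t) = -t^2 + (10/3)t + 25/3; which vanishes at t = -5/3 and t = 5.
Compare values at every candidate in [-3, 7]: f(-3) = -2,  f(-5/3) = -706/81,  f(5) = 122/3,  f(7) = 74/3.
Hence the absolute minimum is -706/81 at t = -5/3.

-5/3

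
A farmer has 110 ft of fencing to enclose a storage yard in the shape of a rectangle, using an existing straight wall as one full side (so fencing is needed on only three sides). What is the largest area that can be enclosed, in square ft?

Let the sides perpendicular to the wall have length x and the parallel side y, so 2x + y = 110 and the area is A = xy = x(110 − 2x).
A'(x) = 110 − 4x = 0 gives x = 55/2, and A''(x) = −4 < 0 confirms a maximum.
Then y = 110 − 2·55/2 = 55 and A = 3025/2.

3025/2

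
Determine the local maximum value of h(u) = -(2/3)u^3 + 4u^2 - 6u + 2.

2

Critical points: h'(u) = -2u^2 + 8u - 6 vanishes at u = 1, 3.
Second-derivative test with h''(u) = -4u + 8: h''(1) = 4 > 0 ⇒ local minimum; h''(3) = -4 < 0 ⇒ local maximum.
The local maximum is h(3) = 2.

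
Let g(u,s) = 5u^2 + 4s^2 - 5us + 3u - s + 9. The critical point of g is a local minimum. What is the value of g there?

469/55

∂g/∂u = 10u - 5s + 3 = 0 and ∂g/∂s = -5u + 8s - 1 = 0, so (u, s) = (-19/55, -1/11).
The Hessian has g_{uu} = 10, g_{ss} = 8, g_{us} = -5, giving D = 55 > 0 with g_{uu} > 0, so the point is a local minimum.
g(-19/55, -1/11) = 469/55.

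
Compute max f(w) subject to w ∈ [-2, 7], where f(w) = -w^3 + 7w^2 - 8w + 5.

f'(w) = -3w^2 + 14w - 8, which vanishes at w = 2/3 and w = 4.
Candidates: f(-2) = 57,  f(2/3) = 67/27,  f(4) = 21,  f(7) = -51.
So the maximum is f(-2) = 57.

57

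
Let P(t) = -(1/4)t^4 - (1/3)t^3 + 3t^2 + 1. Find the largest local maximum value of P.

67/4

Critical points: P'(t) = -t^3 - t^2 + 6t vanishes at t = -3, 0, 2.
Since P''(t) = -3t^2 - 2t + 6, we get P''(-3) = -15 < 0 ⇒ local maximum; P''(0) = 6 > 0 ⇒ local minimum; P''(2) = -10 < 0 ⇒ local maximum.
The largest local maximum is P(-3) = 67/4.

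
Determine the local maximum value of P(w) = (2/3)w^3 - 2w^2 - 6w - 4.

-2/3

Critical points: P'(w) = 2w^2 - 4w - 6 vanishes at w = -1, 3.
Second-derivative test with P''(w) = 4w - 4: P''(-1) = -8 < 0 ⇒ local maximum; P''(3) = 8 > 0 ⇒ local minimum.
Thus P has its local maximum at w = -1, with value -2/3.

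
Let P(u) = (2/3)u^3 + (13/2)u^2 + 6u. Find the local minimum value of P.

P'(u) = 2u^2 + 13u + 6. Setting P'(u) = 0 gives u ∈ {-6, -1/2}.
Since P''(u) = 4u + 13, we get P''(-6) = -11 < 0 ⇒ local maximum; P''(-1/2) = 11 > 0 ⇒ local minimum.
So the local minimum value is P(-1/2) = -35/24.

-35/24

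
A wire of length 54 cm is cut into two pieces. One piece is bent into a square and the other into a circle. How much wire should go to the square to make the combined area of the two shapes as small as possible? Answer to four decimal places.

30.2454

Let x be the length used for the square. Square side x/4; circle radius (54−x)/(2π).
A(x) = (x/4)² + π·((54−x)/(2π))² = x²/16 + (54−x)²/(4π) for 0 ≤ x ≤ 54. A'(x) = x/8 − (54−x)/(2π) = 0 gives x = 4·54/(π+4) ≈ 30.2454.
A'' = 1/8 + 1/(2π) > 0, so this gives the minimum combined area; x ≈ 30.2454 cm to the square.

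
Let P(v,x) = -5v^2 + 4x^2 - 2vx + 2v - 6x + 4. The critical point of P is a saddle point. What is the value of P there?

37/21

∂P/∂v = -10v - 2x + 2 = 0 and ∂P/∂x = -2v + 8x - 6 = 0, so (v, x) = (1/21, 16/21).
The Hessian has P_{vv} = -10, P_{xx} = 8, P_{vx} = -2, giving D = -84 < 0, so the point is a saddle point.
P(1/21, 16/21) = 37/21.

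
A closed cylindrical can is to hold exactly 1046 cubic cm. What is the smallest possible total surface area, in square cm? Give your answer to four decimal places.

With radius r and height h, πr²h = 1046 so h = 1046/(πr²), and S(r) = 2πr² + 2πrh = 2πr² + 2·1046/r.
S'(r) = 4πr − 2·1046/r² = 0 ⇒ r³ = 1046/(2π), so r ≈ 5.5011 and h = 2r ≈ 11.0022.
S''(r) = 4π + 4·1046/r³ > 0, so this is the minimum; S ≈ 570.4300.

570.4300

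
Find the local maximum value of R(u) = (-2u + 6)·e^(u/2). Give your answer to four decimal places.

By the product rule, R'(u) = (-u + 1)·e^(u/2). Since e^(u/2) > 0, the only critical point is u = 1.
R''(1) has the same sign as -1 < 0, so this is a local maximum.
R(1) = (4)·e^(1/2) ≈ 6.5949.

6.5949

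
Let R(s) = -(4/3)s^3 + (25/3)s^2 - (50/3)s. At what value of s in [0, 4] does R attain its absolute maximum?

R'(s) = -4s^2 + (50/3)s - 50/3, which vanishes at s = 5/3 and s = 5/2.
Candidates: R(0) = 0,  R(5/3) = -875/81,  R(5/2) = -125/12,  R(4) = -56/3.
So the maximum is R(0) = 0.

0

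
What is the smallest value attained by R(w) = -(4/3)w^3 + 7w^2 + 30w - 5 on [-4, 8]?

-119/4

R'(w) = -4w^2 + 14w + 30, which vanishes at w = -3/2 and w = 5.
Compare values at every candidate in [-4, 8]: R(-4) = 217/3, R(-3/2) = -119/4, R(5) = 460/3, R(8) = 1/3.
Hence the absolute minimum is -119/4 at w = -3/2.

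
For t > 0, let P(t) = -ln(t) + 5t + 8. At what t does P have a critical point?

1/5

P'(t) = -1/t + 5 = 0 gives t = 1/5.
P''(t) = 1/t², which is positive for t > 0, so this is a local minimum.
P(1/5) = -1·ln(1/5) + 1 + 8 ≈ 10.6094.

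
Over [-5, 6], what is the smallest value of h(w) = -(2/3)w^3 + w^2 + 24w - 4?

-49

h'(w) = -2w^2 + 2w + 24, which vanishes at w = -3 and w = 4.
Evaluating at the critical points and endpoints: h(-5) = -47/3; h(-3) = -49; h(4) = 196/3; h(6) = 32.
So the minimum is h(-3) = -49.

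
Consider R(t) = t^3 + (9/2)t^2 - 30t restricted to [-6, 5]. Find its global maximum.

275/2

Differentiating, R'(t) = 3t^2 + 9t - 30; which vanishes at t = -5 and t = 2.
Candidates: R(-6) = 126; R(-5) = 275/2; R(2) = -34; R(5) = 175/2.
So the maximum is R(-5) = 275/2.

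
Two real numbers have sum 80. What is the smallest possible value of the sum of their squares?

3200

With a + b = 80, a^2 + b^2 = a^2 + (80 − a)^2.
The derivative 2a − 2(80 − a) = 4a − 160 vanishes at a = 40; second derivative 4 > 0, a minimum.
The minimum is 2·(40)^2 = 3200.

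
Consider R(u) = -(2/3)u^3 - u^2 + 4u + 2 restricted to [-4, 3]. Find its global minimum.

Differentiating, R'(u) = -2u^2 - 2u + 4; which vanishes at u = -2 and u = 1.
Compare values at every candidate in [-4, 3]: R(-4) = 38/3, R(-2) = -14/3, R(1) = 13/3, R(3) = -13.
So the minimum is R(3) = -13.

-13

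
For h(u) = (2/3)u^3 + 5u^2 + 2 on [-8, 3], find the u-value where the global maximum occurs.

The derivative is 2u^2 + 10u, which vanishes at u = -5 and u = 0.
Compare values at every candidate in [-8, 3]: h(-8) = -58/3,  h(-5) = 131/3,  h(0) = 2,  h(3) = 65.
The maximum over the interval is 65, attained at u = 3.

3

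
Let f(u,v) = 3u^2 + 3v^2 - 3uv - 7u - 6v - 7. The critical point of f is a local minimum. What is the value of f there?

∂f/∂u = 6u - 3v - 7 = 0 and ∂f/∂v = -3u + 6v - 6 = 0, so (u, v) = (20/9, 19/9).
The Hessian has f_{uu} = 6, f_{vv} = 6, f_{uv} = -3, giving D = 27 > 0 with f_{uu} > 0, so the point is a local minimum.
f(20/9, 19/9) = -190/9.

-190/9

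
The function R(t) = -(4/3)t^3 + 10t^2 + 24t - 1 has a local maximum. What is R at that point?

215

R'(t) = -4t^2 + 20t + 24. Setting R'(t) = 0 gives t ∈ {-1, 6}.
Second-derivative test with R''(t) = -8t + 20: R''(-1) = 28 > 0 ⇒ local minimum; R''(6) = -28 < 0 ⇒ local maximum.
So the local maximum value is R(6) = 215.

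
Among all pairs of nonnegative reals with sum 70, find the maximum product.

1225

With x + y = 70, the product is P(x) = x(70 − x).
P'(x) = 70 − 2x = 0 gives x = 35; P'' = −2 < 0, so this is the maximum.
P = 35·35 = 1225.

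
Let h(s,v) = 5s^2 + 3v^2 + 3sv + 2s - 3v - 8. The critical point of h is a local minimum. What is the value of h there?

-161/17

∂h/∂s = 10s + 3v + 2 = 0 and ∂h/∂v = 3s + 6v - 3 = 0, so (s, v) = (-7/17, 12/17).
The Hessian has h_{ss} = 10, h_{vv} = 6, h_{sv} = 3, giving D = 51 > 0 with h_{ss} > 0, so the point is a local minimum.
h(-7/17, 12/17) = -161/17.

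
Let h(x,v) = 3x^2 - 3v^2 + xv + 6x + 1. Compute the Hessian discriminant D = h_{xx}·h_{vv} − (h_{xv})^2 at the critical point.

-37

∂h/∂x = 6x + v + 6 = 0 and ∂h/∂v = x - 6v = 0, so (x, v) = (-36/37, -6/37).
The Hessian has h_{xx} = 6, h_{vv} = -6, h_{xv} = 1, giving D = -37 < 0, so the point is a saddle point.
D = (6)·(-6) − (1)^2 = -37.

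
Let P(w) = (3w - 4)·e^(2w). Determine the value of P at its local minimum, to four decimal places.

-7.9417

By the product rule, P'(w) = (6w - 5)·e^(2w). Since e^(2w) > 0, the only critical point is w = 5/6.
P''(5/6) has the same sign as 6 > 0, so this is a local minimum.
P(5/6) = (-3/2)·e^(5/3) ≈ -7.9417.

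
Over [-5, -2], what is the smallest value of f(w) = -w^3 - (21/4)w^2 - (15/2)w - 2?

-7/16

The derivative is -3w^2 - (21/2)w - 15/2, whose only zero in [-5, -2] is w = -5/2.
Compare values at every candidate in [-5, -2]: f(-5) = 117/4, f(-5/2) = -7/16, f(-2) = 0.
Hence the absolute minimum is -7/16 at w = -5/2.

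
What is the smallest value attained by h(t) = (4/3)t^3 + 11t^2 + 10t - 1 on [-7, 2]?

Differentiating, h'(t) = 4t^2 + 22t + 10; which vanishes at t = -5 and t = -1/2.
Evaluating at the critical points and endpoints: h(-7) = 32/3,  h(-5) = 172/3,  h(-1/2) = -41/12,  h(2) = 221/3.
So the minimum is h(-1/2) = -41/12.

-41/12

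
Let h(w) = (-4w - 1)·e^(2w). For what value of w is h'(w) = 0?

-3/4

By the product rule, h'(w) = (-8w - 6)·e^(2w). Since e^(2w) > 0, the only critical point is w = -3/4.
h''(-3/4) has the same sign as -8 < 0, so this is a local maximum.
h(-3/4) = (2)·e^(-3/2) ≈ 0.4463.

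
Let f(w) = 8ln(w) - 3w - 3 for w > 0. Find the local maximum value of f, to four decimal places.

f'(w) = 8/w − 3 = 0 gives w = 8/3.
f''(w) = -8/w², which is negative for w > 0, so this is a local maximum.
f(8/3) = 8·ln(8/3) - 8 - 3 ≈ -3.1534.

-3.1534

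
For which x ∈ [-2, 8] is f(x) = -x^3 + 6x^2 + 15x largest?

5

Differentiating, f'(x) = -3x^2 + 12x + 15; which vanishes at x = -1 and x = 5.
Compare values at every candidate in [-2, 8]: f(-2) = 2; f(-1) = -8; f(5) = 100; f(8) = -8.
Hence the absolute maximum is 100 at x = 5.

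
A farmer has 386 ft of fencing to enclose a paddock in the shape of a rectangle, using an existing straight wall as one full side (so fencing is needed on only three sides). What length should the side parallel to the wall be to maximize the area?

Let the sides perpendicular to the wall have length x and the parallel side y, so 2x + y = 386 and the area is A = xy = x(386 − 2x).
A'(x) = 386 − 4x = 0 gives x = 193/2, and A''(x) = −4 < 0 confirms a maximum.
Then y = 386 − 2·193/2 = 193 and A = 37249/2.

193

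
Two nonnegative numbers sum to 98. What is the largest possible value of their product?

With x + y = 98, the product is P(x) = x(98 − x).
P'(x) = 98 − 2x = 0 gives x = 49; P'' = −2 < 0, so this is the maximum.
P = 49·49 = 2401.

2401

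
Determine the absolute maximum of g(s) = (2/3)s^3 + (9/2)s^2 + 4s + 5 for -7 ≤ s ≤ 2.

109/3

The derivative is 2s^2 + 9s + 4, which vanishes at s = -4 and s = -1/2.
Candidates: g(-7) = -187/6,  g(-4) = 55/3,  g(-1/2) = 97/24,  g(2) = 109/3.
Hence the absolute maximum is 109/3 at s = 2.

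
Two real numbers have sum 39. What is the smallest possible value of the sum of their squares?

With a + b = 39, a^2 + b^2 = a^2 + (39 − a)^2.
The derivative 2a − 2(39 − a) = 4a − 78 vanishes at a = 39/2; second derivative 4 > 0, a minimum.
The minimum is 2·(39/2)^2 = 1521/2.

1521/2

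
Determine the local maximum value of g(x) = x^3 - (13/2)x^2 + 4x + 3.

g'(x) = 3x^2 - 13x + 4. Setting g'(x) = 0 gives x ∈ {1/3, 4}.
Second-derivative test with g''(x) = 6x - 13: g''(1/3) = -11 < 0 ⇒ local maximum; g''(4) = 11 > 0 ⇒ local minimum.
The local maximum is g(1/3) = 197/54.

197/54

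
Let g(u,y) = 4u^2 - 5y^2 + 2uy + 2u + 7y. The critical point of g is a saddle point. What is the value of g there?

∂g/∂u = 8u + 2y + 2 = 0 and ∂g/∂y = 2u - 10y + 7 = 0, so (u, y) = (-17/42, 13/21).
The Hessian has g_{uu} = 8, g_{yy} = -10, g_{uy} = 2, giving D = -84 < 0, so the point is a saddle point.
g(-17/42, 13/21) = 37/21.

37/21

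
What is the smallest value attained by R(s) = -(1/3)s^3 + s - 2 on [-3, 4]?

-58/3

The derivative is -s^2 + 1, which vanishes at s = -1 and s = 1.
Compare values at every candidate in [-3, 4]: R(-3) = 4,  R(-1) = -8/3,  R(1) = -4/3,  R(4) = -58/3.
The minimum over the interval is -58/3, attained at s = 4.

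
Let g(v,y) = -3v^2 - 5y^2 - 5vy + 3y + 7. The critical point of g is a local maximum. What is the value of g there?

∂g/∂v = -6v - 5y = 0 and ∂g/∂y = -5v - 10y + 3 = 0, so (v, y) = (-3/7, 18/35).
The Hessian has g_{vv} = -6, g_{yy} = -10, g_{vy} = -5, giving D = 35 > 0 with g_{vv} < 0, so the point is a local maximum.
g(-3/7, 18/35) = 272/35.

272/35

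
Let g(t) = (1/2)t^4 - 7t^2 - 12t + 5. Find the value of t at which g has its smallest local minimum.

3

g'(t) = 2t^3 - 14t - 12 = 0 at t = -2, -1, 3.
Since g''(t) = 6t^2 - 14, we get g''(-2) = 10 > 0 ⇒ local minimum; g''(-1) = -8 < 0 ⇒ local maximum; g''(3) = 40 > 0 ⇒ local minimum.
The smallest local minimum is g(3) = -107/2.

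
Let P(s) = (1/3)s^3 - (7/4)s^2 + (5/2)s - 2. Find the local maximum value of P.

-11/12

Critical points: P'(s) = s^2 - (7/2)s + 5/2 vanishes at s = 1, 5/2.
Since P''(s) = 2s - 7/2, we get P''(1) = -3/2 < 0 ⇒ local maximum; P''(5/2) = 3/2 > 0 ⇒ local minimum.
Thus P has its local maximum at s = 1, with value -11/12.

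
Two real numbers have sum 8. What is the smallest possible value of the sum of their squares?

32

With a + b = 8, a^2 + b^2 = a^2 + (8 − a)^2.
The derivative 2a − 2(8 − a) = 4a − 16 vanishes at a = 4; second derivative 4 > 0, a minimum.
The minimum is 2·(4)^2 = 32.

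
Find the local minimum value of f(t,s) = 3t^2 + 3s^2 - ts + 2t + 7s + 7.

∂f/∂t = 6t - s + 2 = 0 and ∂f/∂s = -t + 6s + 7 = 0, so (t, s) = (-19/35, -44/35).
The Hessian has f_{tt} = 6, f_{ss} = 6, f_{ts} = -1, giving D = 35 > 0 with f_{tt} > 0, so the point is a local minimum.
f(-19/35, -44/35) = 72/35.

72/35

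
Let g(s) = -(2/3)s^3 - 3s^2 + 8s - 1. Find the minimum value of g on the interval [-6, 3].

-115/3

The derivative is -2s^2 - 6s + 8, which vanishes at s = -4 and s = 1.
Compare values at every candidate in [-6, 3]: g(-6) = -13; g(-4) = -115/3; g(1) = 10/3; g(3) = -22.
So the minimum is g(-4) = -115/3.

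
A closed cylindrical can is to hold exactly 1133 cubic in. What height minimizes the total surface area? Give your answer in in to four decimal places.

11.2992

With radius r and height h, πr²h = 1133 so h = 1133/(πr²), and S(r) = 2πr² + 2πrh = 2πr² + 2·1133/r.
S'(r) = 4πr − 2·1133/r² = 0 ⇒ r³ = 1133/(2π), so r ≈ 5.6496 and h = 2r ≈ 11.2992.
S''(r) = 4π + 4·1133/r³ > 0, so this is the minimum; S ≈ 601.6369.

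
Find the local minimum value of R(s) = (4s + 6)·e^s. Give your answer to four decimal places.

R'(s) = 4·e^s + (4s + 6)·1·e^s = (4s + 10)·e^s. Since e^s > 0, the only critical point is s = -5/2.
R''(-5/2) has the same sign as 4 > 0, so this is a local minimum.
R(-5/2) = (-4)·e^(-5/2) ≈ -0.3283.

-0.3283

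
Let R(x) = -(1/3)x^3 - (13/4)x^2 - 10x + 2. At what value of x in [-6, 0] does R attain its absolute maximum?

-6

R'(x) = -x^2 - (13/2)x - 10, which vanishes at x = -4 and x = -5/2.
Evaluating at the critical points and endpoints: R(-6) = 17, R(-4) = 34/3, R(-5/2) = 571/48, R(0) = 2.
So the maximum is R(-6) = 17.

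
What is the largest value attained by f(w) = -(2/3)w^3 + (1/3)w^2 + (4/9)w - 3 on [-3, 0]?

50/3

Differentiating, f'(w) = -2w^2 + (2/3)w + 4/9; whose only zero in [-3, 0] is w = -1/3.
Candidates: f(-3) = 50/3; f(-1/3) = -250/81; f(0) = -3.
The maximum over the interval is 50/3, attained at w = -3.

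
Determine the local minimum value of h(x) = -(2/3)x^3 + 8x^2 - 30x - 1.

Critical points: h'(x) = -2x^2 + 16x - 30 vanishes at x = 3, 5.
Since h''(x) = -4x + 16, we get h''(3) = 4 > 0 ⇒ local minimum; h''(5) = -4 < 0 ⇒ local maximum.
So the local minimum value is h(3) = -37.

-37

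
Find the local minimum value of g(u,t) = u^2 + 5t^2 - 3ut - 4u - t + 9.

6/11

∂g/∂u = 2u - 3t - 4 = 0 and ∂g/∂t = -3u + 10t - 1 = 0, so (u, t) = (43/11, 14/11).
The Hessian has g_{uu} = 2, g_{tt} = 10, g_{ut} = -3, giving D = 11 > 0 with g_{uu} > 0, so the point is a local minimum.
g(43/11, 14/11) = 6/11.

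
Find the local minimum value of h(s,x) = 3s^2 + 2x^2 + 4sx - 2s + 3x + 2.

-43/8

∂h/∂s = 6s + 4x - 2 = 0 and ∂h/∂x = 4s + 4x + 3 = 0, so (s, x) = (5/2, -13/4).
The Hessian has h_{ss} = 6, h_{xx} = 4, h_{sx} = 4, giving D = 8 > 0 with h_{ss} > 0, so the point is a local minimum.
h(5/2, -13/4) = -43/8.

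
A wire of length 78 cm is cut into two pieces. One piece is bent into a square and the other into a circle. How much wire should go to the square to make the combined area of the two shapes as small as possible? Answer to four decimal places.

43.6877

Let x be the length used for the square. Square side x/4; circle radius (78−x)/(2π).
A(x) = (x/4)² + π·((78−x)/(2π))² = x²/16 + (78−x)²/(4π) for 0 ≤ x ≤ 78. A'(x) = x/8 − (78−x)/(2π) = 0 gives x = 4·78/(π+4) ≈ 43.6877.
A'' = 1/8 + 1/(2π) > 0, so this gives the minimum combined area; x ≈ 43.6877 cm to the square.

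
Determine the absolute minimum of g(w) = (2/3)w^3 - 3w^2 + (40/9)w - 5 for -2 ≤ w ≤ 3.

-281/9

Differentiating, g'(w) = 2w^2 - 6w + 40/9; which vanishes at w = 4/3 and w = 5/3.
Candidates: g(-2) = -281/9; g(4/3) = -229/81; g(5/3) = -230/81; g(3) = -2/3.
The minimum over the interval is -281/9, attained at w = -2.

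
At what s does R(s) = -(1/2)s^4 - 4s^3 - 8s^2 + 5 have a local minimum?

-2

Critical points: R'(s) = -2s^3 - 12s^2 - 16s vanishes at s = -4, -2, 0.
Since R''(s) = -6s^2 - 24s - 16, we get R''(-4) = -16 < 0 ⇒ local maximum; R''(-2) = 8 > 0 ⇒ local minimum; R''(0) = -16 < 0 ⇒ local maximum.
The local minimum is R(-2) = -3.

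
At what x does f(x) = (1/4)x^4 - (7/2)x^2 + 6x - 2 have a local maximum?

1

f'(x) = x^3 - 7x + 6 = 0 at x = -3, 1, 2.
Second-derivative test with f''(x) = 3x^2 - 7: f''(-3) = 20 > 0 ⇒ local minimum; f''(1) = -4 < 0 ⇒ local maximum; f''(2) = 5 > 0 ⇒ local minimum.
The local maximum is f(1) = 3/4.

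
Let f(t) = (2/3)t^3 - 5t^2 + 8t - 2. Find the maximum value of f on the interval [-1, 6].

The derivative is 2t^2 - 10t + 8, which vanishes at t = 1 and t = 4.
Candidates: f(-1) = -47/3,  f(1) = 5/3,  f(4) = -22/3,  f(6) = 10.
Hence the absolute maximum is 10 at t = 6.

10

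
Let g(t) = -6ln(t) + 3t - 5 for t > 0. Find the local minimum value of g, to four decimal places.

-3.1589

g'(t) = -6/t + 3 = 0 gives t = 2.
g''(t) = 6/t², which is positive for t > 0, so this is a local minimum.
g(2) = -6·ln(2) + 6 - 5 ≈ -3.1589.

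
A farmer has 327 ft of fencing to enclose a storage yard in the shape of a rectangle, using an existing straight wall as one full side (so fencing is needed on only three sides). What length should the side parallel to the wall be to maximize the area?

327/2

Let the sides perpendicular to the wall have length x and the parallel side y, so 2x + y = 327 and the area is A = xy = x(327 − 2x).
A'(x) = 327 − 4x = 0 gives x = 327/4, and A''(x) = −4 < 0 confirms a maximum.
Then y = 327 − 2·327/4 = 327/2 and A = 106929/8.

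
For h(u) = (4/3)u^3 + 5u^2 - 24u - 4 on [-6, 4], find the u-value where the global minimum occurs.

The derivative is 4u^2 + 10u - 24, which vanishes at u = -4 and u = 3/2.
Evaluating at the critical points and endpoints: h(-6) = 32; h(-4) = 260/3; h(3/2) = -97/4; h(4) = 196/3.
So the minimum is h(3/2) = -97/4.

3/2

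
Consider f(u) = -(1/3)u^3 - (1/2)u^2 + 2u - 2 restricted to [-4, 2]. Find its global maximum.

10/3

The derivative is -u^2 - u + 2, which vanishes at u = -2 and u = 1.
Compare values at every candidate in [-4, 2]: f(-4) = 10/3, f(-2) = -16/3, f(1) = -5/6, f(2) = -8/3.
Hence the absolute maximum is 10/3 at u = -4.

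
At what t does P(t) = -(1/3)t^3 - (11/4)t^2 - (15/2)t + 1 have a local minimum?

P'(t) = -t^2 - (11/2)t - 15/2 = 0 at t = -3, -5/2.
Second-derivative test with P''(t) = -2t - 11/2: P''(-3) = 1/2 > 0 ⇒ local minimum; P''(-5/2) = -1/2 < 0 ⇒ local maximum.
So the local minimum value is P(-3) = 31/4.

-3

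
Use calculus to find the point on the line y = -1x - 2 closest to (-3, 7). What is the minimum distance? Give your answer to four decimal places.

4.2426

Minimize D(x)^2 = (x + 3)^2 + (-x - 9)^2.
d/dx[D^2] = 2(x + 3) + 2·(-1)·(-x - 9) = 0 ⇒ x = -6.
Then y = 4 and the distance is √(18) ≈ 4.2426.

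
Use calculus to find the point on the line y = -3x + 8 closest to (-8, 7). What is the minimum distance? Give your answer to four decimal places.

Minimize D(x)^2 = (x + 8)^2 + (-3x + 1)^2.
d/dx[D^2] = 2(x + 8) + 2·(-3)·(-3x + 1) = 0 ⇒ x = -1/2.
Then y = 19/2 and the distance is √(125/2) ≈ 7.9057.

7.9057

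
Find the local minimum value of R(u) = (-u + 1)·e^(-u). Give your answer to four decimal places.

Differentiating with the product rule gives R'(u) = (u - 2)·e^(-u). Since e^(-u) > 0, the only critical point is u = 2.
R''(2) has the same sign as 1 > 0, so this is a local minimum.
R(2) = (-1)·e^(-2) ≈ -0.1353.

-0.1353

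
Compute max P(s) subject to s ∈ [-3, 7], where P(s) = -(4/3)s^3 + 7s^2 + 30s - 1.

P'(s) = -4s^2 + 14s + 30, which vanishes at s = -3/2 and s = 5.
Compare values at every candidate in [-3, 7]: P(-3) = 8,  P(-3/2) = -103/4,  P(5) = 472/3,  P(7) = 284/3.
So the maximum is P(5) = 472/3.

472/3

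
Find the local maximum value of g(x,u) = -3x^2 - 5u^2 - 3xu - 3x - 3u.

∂g/∂x = -6x - 3u - 3 = 0 and ∂g/∂u = -3x - 10u - 3 = 0, so (x, u) = (-7/17, -3/17).
The Hessian has g_{xx} = -6, g_{uu} = -10, g_{xu} = -3, giving D = 51 > 0 with g_{xx} < 0, so the point is a local maximum.
g(-7/17, -3/17) = 15/17.

15/17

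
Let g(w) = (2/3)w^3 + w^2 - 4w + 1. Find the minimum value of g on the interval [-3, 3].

-4/3

Differentiating, g'(w) = 2w^2 + 2w - 4; which vanishes at w = -2 and w = 1.
Candidates: g(-3) = 4,  g(-2) = 23/3,  g(1) = -4/3,  g(3) = 16.
The minimum over the interval is -4/3, attained at w = 1.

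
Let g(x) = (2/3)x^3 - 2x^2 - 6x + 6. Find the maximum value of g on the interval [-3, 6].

Differentiating, g'(x) = 2x^2 - 4x - 6; which vanishes at x = -1 and x = 3.
Candidates: g(-3) = -12; g(-1) = 28/3; g(3) = -12; g(6) = 42.
The maximum over the interval is 42, attained at x = 6.

42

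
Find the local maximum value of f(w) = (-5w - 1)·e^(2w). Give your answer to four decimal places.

By the product rule, f'(w) = (-10w - 7)·e^(2w). Since e^(2w) > 0, the only critical point is w = -7/10.
f''(-7/10) has the same sign as -10 < 0, so this is a local maximum.
f(-7/10) = (5/2)·e^(-7/5) ≈ 0.6165.

0.6165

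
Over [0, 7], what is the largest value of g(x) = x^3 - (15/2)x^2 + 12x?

The derivative is 3x^2 - 15x + 12, which vanishes at x = 1 and x = 4.
Compare values at every candidate in [0, 7]: g(0) = 0, g(1) = 11/2, g(4) = -8, g(7) = 119/2.
So the maximum is g(7) = 119/2.

119/2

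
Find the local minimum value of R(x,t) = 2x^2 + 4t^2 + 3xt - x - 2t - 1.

∂R/∂x = 4x + 3t - 1 = 0 and ∂R/∂t = 3x + 8t - 2 = 0, so (x, t) = (2/23, 5/23).
The Hessian has R_{xx} = 4, R_{tt} = 8, R_{xt} = 3, giving D = 23 > 0 with R_{xx} > 0, so the point is a local minimum.
R(2/23, 5/23) = -29/23.

-29/23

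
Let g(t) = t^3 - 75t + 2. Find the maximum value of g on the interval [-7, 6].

Differentiating, g'(t) = 3t^2 - 75; which vanishes at t = -5 and t = 5.
Candidates: g(-7) = 184; g(-5) = 252; g(5) = -248; g(6) = -232.
So the maximum is g(-5) = 252.

252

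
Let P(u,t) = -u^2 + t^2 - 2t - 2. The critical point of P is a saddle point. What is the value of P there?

-3

∂P/∂u = -2u = 0 and ∂P/∂t = 2t - 2 = 0, so (u, t) = (0, 1).
The Hessian has P_{uu} = -2, P_{tt} = 2, P_{ut} = 0, giving D = -4 < 0, so the point is a saddle point.
P(0, 1) = -3.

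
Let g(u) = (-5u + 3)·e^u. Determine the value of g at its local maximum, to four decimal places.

By the product rule, g'(u) = (-5u - 2)·e^u. Since e^u > 0, the only critical point is u = -2/5.
g''(-2/5) has the same sign as -5 < 0, so this is a local maximum.
g(-2/5) = (5)·e^(-2/5) ≈ 3.3516.

3.3516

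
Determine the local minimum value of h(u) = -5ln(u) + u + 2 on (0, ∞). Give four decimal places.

h'(u) = -5/u + 1 = 0 gives u = 5.
h''(u) = 5/u², which is positive for u > 0, so this is a local minimum.
h(5) = -5·ln(5) + 5 + 2 ≈ -1.0472.

-1.0472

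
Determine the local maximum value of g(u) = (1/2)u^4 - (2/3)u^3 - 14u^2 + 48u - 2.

122/3

g'(u) = 2u^3 - 2u^2 - 28u + 48. Setting g'(u) = 0 gives u ∈ {-4, 2, 3}.
g''(u) = 6u^2 - 4u - 28. g''(-4) = 84 > 0 ⇒ local minimum; g''(2) = -12 < 0 ⇒ local maximum; g''(3) = 14 > 0 ⇒ local minimum.
So the local maximum value is g(2) = 122/3.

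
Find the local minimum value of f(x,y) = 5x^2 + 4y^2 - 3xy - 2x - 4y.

∂f/∂x = 10x - 3y - 2 = 0 and ∂f/∂y = -3x + 8y - 4 = 0, so (x, y) = (28/71, 46/71).
The Hessian has f_{xx} = 10, f_{yy} = 8, f_{xy} = -3, giving D = 71 > 0 with f_{xx} > 0, so the point is a local minimum.
f(28/71, 46/71) = -120/71.

-120/71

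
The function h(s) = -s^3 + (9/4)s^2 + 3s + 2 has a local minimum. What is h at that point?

h'(s) = -3s^2 + (9/2)s + 3 = 0 at s = -1/2, 2.
Second-derivative test with h''(s) = -6s + 9/2: h''(-1/2) = 15/2 > 0 ⇒ local minimum; h''(2) = -15/2 < 0 ⇒ local maximum.
Thus h has its local minimum at s = -1/2, with value 19/16.

19/16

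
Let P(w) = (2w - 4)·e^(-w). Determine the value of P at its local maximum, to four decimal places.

0.0996

By the product rule, P'(w) = (-2w + 6)·e^(-w). Since e^(-w) > 0, the only critical point is w = 3.
P''(3) has the same sign as -2 < 0, so this is a local maximum.
P(3) = (2)·e^(-3) ≈ 0.0996.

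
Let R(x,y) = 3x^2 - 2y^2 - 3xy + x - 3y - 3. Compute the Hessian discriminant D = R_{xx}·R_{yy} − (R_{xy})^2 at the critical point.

∂R/∂x = 6x - 3y + 1 = 0 and ∂R/∂y = -3x - 4y - 3 = 0, so (x, y) = (-13/33, -5/11).
The Hessian has R_{xx} = 6, R_{yy} = -4, R_{xy} = -3, giving D = -33 < 0, so the point is a saddle point.
D = (6)·(-4) − (-3)^2 = -33.

-33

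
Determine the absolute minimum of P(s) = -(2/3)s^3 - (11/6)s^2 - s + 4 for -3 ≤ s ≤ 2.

-32/3

The derivative is -2s^2 - (11/3)s - 1, which vanishes at s = -3/2 and s = -1/3.
Candidates: P(-3) = 17/2, P(-3/2) = 29/8, P(-1/3) = 673/162, P(2) = -32/3.
The minimum over the interval is -32/3, attained at s = 2.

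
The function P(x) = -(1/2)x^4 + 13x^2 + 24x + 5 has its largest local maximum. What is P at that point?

Critical points: P'(x) = -2x^3 + 26x + 24 vanishes at x = -3, -1, 4.
Since P''(x) = -6x^2 + 26, we get P''(-3) = -28 < 0 ⇒ local maximum; P''(-1) = 20 > 0 ⇒ local minimum; P''(4) = -70 < 0 ⇒ local maximum.
The largest local maximum is P(4) = 181.

181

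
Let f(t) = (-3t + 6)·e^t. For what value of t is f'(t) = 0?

Differentiating with the product rule gives f'(t) = (-3t + 3)·e^t. Since e^t > 0, the only critical point is t = 1.
f''(1) has the same sign as -3 < 0, so this is a local maximum.
f(1) = (3)·e^(1) ≈ 8.1548.

1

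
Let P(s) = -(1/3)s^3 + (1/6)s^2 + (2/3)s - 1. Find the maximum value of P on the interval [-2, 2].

1

P'(s) = -s^2 + (1/3)s + 2/3, which vanishes at s = -2/3 and s = 1.
Evaluating at the critical points and endpoints: P(-2) = 1,  P(-2/3) = -103/81,  P(1) = -1/2,  P(2) = -5/3.
So the maximum is P(-2) = 1.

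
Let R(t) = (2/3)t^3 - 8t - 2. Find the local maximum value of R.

26/3

R'(t) = 2t^2 - 8 = 0 at t = -2, 2.
Second-derivative test with R''(t) = 4t: R''(-2) = -8 < 0 ⇒ local maximum; R''(2) = 8 > 0 ⇒ local minimum.
So the local maximum value is R(-2) = 26/3.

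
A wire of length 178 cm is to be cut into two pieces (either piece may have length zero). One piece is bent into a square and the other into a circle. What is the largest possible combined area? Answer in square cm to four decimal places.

Let x be the length used for the square. Square side x/4; circle radius (178−x)/(2π).
A(x) = (x/4)² + π·((178−x)/(2π))² = x²/16 + (178−x)²/(4π) for 0 ≤ x ≤ 178. A'(x) = x/8 − (178−x)/(2π) = 0 gives x = 4·178/(π+4) ≈ 99.6976.
A'' > 0, so the interior critical point is a minimum; the maximum is at an endpoint. A(0) = 2521.3326 and A(178) = 1980.2500, so the largest area is 2521.3326.

2521.3326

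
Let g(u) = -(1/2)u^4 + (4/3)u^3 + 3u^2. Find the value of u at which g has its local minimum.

0

g'(u) = -2u^3 + 4u^2 + 6u. Setting g'(u) = 0 gives u ∈ {-1, 0, 3}.
Second-derivative test with g''(u) = -6u^2 + 8u + 6: g''(-1) = -8 < 0 ⇒ local maximum; g''(0) = 6 > 0 ⇒ local minimum; g''(3) = -24 < 0 ⇒ local maximum.
Thus g has its local minimum at u = 0, with value 0.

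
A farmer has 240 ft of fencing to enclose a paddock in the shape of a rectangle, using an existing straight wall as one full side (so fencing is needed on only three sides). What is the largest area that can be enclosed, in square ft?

Let the sides perpendicular to the wall have length x and the parallel side y, so 2x + y = 240 and the area is A = xy = x(240 − 2x).
A'(x) = 240 − 4x = 0 gives x = 60, and A''(x) = −4 < 0 confirms a maximum.
Then y = 240 − 2·60 = 120 and A = 7200.

7200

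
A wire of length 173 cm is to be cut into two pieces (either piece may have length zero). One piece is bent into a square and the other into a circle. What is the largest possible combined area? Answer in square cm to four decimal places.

Let x be the length used for the square. Square side x/4; circle radius (173−x)/(2π).
A(x) = (x/4)² + π·((173−x)/(2π))² = x²/16 + (173−x)²/(4π) for 0 ≤ x ≤ 173. A'(x) = x/8 − (173−x)/(2π) = 0 gives x = 4·173/(π+4) ≈ 96.8972.
A'' > 0, so the interior critical point is a minimum; the maximum is at an endpoint. A(0) = 2381.6741 and A(173) = 1870.5625, so the largest area is 2381.6741.

2381.6741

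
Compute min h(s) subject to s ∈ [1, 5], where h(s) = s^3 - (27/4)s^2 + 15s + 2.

45/4

The derivative is 3s^2 - (27/2)s + 15, which vanishes at s = 2 and s = 5/2.
Candidates: h(1) = 45/4; h(2) = 13; h(5/2) = 207/16; h(5) = 133/4.
So the minimum is h(1) = 45/4.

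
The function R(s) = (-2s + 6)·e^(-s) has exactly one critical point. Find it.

Differentiating with the product rule gives R'(s) = (2s - 8)·e^(-s). Since e^(-s) > 0, the only critical point is s = 4.
R''(4) has the same sign as 2 > 0, so this is a local minimum.
R(4) = (-2)·e^(-4) ≈ -0.0366.

4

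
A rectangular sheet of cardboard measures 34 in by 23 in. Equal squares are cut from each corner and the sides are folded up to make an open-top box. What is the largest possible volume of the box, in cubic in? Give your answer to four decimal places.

With cut size x, the volume is V(x) = x(34 − 2x)(23 − 2x) for 0 < x < 11.5.
V'(x) = 12x^2 − 228x + 782. Setting V'(x) = 0 gives x ≈ 4.4917 (the root in (0, 11.5)).
V''(x) = 24x − 228 is negative there, so this is the maximum; V ≈ 1575.0042.

1575.0042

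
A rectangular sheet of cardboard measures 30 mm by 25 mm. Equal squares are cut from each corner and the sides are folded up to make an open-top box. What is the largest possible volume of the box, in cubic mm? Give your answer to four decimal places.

With cut size x, the volume is V(x) = x(30 − 2x)(25 − 2x) for 0 < x < 12.5.
V'(x) = 12x^2 − 220x + 750. Setting V'(x) = 0 gives x ≈ 4.5269 (the root in (0, 12.5)).
V''(x) = 24x − 220 is negative there, so this is the maximum; V ≈ 1512.0403.

1512.0403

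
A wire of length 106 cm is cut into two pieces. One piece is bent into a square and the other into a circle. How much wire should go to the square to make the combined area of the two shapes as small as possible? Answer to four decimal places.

Let x be the length used for the square. Square side x/4; circle radius (106−x)/(2π).
A(x) = (x/4)² + π·((106−x)/(2π))² = x²/16 + (106−x)²/(4π) for 0 ≤ x ≤ 106. A'(x) = x/8 − (106−x)/(2π) = 0 gives x = 4·106/(π+4) ≈ 59.3705.
A'' = 1/8 + 1/(2π) > 0, so this gives the minimum combined area; x ≈ 59.3705 cm to the square.

59.3705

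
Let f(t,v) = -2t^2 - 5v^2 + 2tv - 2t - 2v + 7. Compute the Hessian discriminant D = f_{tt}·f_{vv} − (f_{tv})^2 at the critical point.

∂f/∂t = -4t + 2v - 2 = 0 and ∂f/∂v = 2t - 10v - 2 = 0, so (t, v) = (-2/3, -1/3).
The Hessian has f_{tt} = -4, f_{vv} = -10, f_{tv} = 2, giving D = 36 > 0 with f_{tt} < 0, so the point is a local maximum.
D = (-4)·(-10) − (2)^2 = 36.

36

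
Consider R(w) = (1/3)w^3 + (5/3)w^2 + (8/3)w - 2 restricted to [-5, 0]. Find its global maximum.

-2

R'(w) = w^2 + (10/3)w + 8/3, which vanishes at w = -2 and w = -4/3.
Evaluating at the critical points and endpoints: R(-5) = -46/3; R(-2) = -10/3; R(-4/3) = -274/81; R(0) = -2.
Hence the absolute maximum is -2 at w = 0.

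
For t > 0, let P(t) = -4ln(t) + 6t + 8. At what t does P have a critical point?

P'(t) = -4/t + 6 = 0 gives t = 2/3.
P''(t) = 4/t², which is positive for t > 0, so this is a local minimum.
P(2/3) = -4·ln(2/3) + 4 + 8 ≈ 13.6219.

2/3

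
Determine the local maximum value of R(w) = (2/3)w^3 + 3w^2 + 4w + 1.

Critical points: R'(w) = 2w^2 + 6w + 4 vanishes at w = -2, -1.
R''(w) = 4w + 6. R''(-2) = -2 < 0 ⇒ local maximum; R''(-1) = 2 > 0 ⇒ local minimum.
So the local maximum value is R(-2) = -1/3.

-1/3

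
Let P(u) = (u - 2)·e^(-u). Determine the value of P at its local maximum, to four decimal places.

0.0498

P'(u) = 1·e^(-u) + (u - 2)·(-1)·e^(-u) = (-u + 3)·e^(-u). Since e^(-u) > 0, the only critical point is u = 3.
P''(3) has the same sign as -1 < 0, so this is a local maximum.
P(3) = (1)·e^(-3) ≈ 0.0498.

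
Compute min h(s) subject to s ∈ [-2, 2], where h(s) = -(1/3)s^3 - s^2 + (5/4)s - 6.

-61/6

Differentiating, h'(s) = -s^2 - 2s + 5/4; whose only zero in [-2, 2] is s = 1/2.
Candidates: h(-2) = -59/6; h(1/2) = -17/3; h(2) = -61/6.
So the minimum is h(2) = -61/6.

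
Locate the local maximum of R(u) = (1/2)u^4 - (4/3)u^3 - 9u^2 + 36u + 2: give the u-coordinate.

Critical points: R'(u) = 2u^3 - 4u^2 - 18u + 36 vanishes at u = -3, 2, 3.
Second-derivative test with R''(u) = 6u^2 - 8u - 18: R''(-3) = 60 > 0 ⇒ local minimum; R''(2) = -10 < 0 ⇒ local maximum; R''(3) = 12 > 0 ⇒ local minimum.
Thus R has its local maximum at u = 2, with value 106/3.

2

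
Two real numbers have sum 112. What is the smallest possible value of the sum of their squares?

6272

With a + b = 112, a^2 + b^2 = a^2 + (112 − a)^2.
The derivative 2a − 2(112 − a) = 4a − 224 vanishes at a = 56; second derivative 4 > 0, a minimum.
The minimum is 2·(56)^2 = 6272.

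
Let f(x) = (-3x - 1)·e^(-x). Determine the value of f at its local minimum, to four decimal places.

Differentiating with the product rule gives f'(x) = (3x - 2)·e^(-x). Since e^(-x) > 0, the only critical point is x = 2/3.
f''(2/3) has the same sign as 3 > 0, so this is a local minimum.
f(2/3) = (-3)·e^(-2/3) ≈ -1.5403.

-1.5403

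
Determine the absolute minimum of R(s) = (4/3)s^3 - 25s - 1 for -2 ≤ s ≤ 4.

The derivative is 4s^2 - 25, whose only zero in [-2, 4] is s = 5/2.
Compare values at every candidate in [-2, 4]: R(-2) = 115/3,  R(5/2) = -128/3,  R(4) = -47/3.
Hence the absolute minimum is -128/3 at s = 5/2.

-128/3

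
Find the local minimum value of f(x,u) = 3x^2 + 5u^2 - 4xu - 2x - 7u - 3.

-355/44

∂f/∂x = 6x - 4u - 2 = 0 and ∂f/∂u = -4x + 10u - 7 = 0, so (x, u) = (12/11, 25/22).
The Hessian has f_{xx} = 6, f_{uu} = 10, f_{xu} = -4, giving D = 44 > 0 with f_{xx} > 0, so the point is a local minimum.
f(12/11, 25/22) = -355/44.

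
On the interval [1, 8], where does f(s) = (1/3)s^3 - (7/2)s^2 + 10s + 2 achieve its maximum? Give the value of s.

f'(s) = s^2 - 7s + 10, which vanishes at s = 2 and s = 5.
Candidates: f(1) = 53/6; f(2) = 32/3; f(5) = 37/6; f(8) = 86/3.
So the maximum is f(8) = 86/3.

8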